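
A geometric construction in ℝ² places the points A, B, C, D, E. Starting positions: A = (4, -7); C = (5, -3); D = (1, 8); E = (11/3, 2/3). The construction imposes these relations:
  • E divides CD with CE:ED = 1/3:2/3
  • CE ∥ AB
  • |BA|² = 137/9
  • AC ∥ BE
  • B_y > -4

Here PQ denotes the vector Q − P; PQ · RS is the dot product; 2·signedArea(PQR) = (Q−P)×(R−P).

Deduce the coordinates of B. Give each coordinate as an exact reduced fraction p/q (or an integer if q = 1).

1. B_x = 8/3  [AC ∥ BE ∩ CE ∥ AB]
2. B_y = -10/3  [AC ∥ BE ∩ CE ∥ AB]
   → B = (8/3, -10/3)

B = (8/3, -10/3)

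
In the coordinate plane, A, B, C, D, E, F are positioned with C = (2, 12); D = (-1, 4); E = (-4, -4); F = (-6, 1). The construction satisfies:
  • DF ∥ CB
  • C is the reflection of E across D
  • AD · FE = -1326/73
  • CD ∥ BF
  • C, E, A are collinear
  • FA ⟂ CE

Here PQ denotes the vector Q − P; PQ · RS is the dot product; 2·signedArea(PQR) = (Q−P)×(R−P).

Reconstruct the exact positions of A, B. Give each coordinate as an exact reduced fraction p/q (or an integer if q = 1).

1. A_x = -190/73  [C, E, A are collinear ∩ FA ⟂ CE]
2. A_y = -20/73  [C, E, A are collinear ∩ FA ⟂ CE]
   → A = (-190/73, -20/73)
3. B_x = -3  [CD ∥ BF ∩ DF ∥ CB]
4. B_y = 9  [CD ∥ BF ∩ DF ∥ CB]
   → B = (-3, 9)

A = (-190/73, -20/73)
B = (-3, 9)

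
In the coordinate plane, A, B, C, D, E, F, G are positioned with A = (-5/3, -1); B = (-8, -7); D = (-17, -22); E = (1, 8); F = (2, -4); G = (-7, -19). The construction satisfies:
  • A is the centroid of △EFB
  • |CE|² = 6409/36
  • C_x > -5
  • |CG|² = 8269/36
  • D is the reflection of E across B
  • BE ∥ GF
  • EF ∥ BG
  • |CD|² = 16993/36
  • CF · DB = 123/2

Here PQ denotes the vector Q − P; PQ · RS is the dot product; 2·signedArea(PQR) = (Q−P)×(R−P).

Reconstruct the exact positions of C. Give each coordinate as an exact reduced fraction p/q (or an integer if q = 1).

C = (-29/6, -4)

1. C_x = -29/6  [line -9·x + -15·y + -207/2 = 0 ∩ |CE|² = 6409/36]
2. C_y = -4  [line -9·x + -15·y + -207/2 = 0 ∩ |CE|² = 6409/36]
   → C = (-29/6, -4)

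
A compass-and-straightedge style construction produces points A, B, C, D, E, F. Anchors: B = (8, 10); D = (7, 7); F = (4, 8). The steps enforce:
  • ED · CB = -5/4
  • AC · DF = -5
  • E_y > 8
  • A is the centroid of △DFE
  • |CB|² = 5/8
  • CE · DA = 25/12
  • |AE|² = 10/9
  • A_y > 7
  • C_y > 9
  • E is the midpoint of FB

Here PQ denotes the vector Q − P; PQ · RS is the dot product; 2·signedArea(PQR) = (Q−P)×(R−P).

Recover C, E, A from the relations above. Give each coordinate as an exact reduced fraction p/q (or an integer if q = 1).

1. E_x = 6  [E is the midpoint of FB]
2. E_y = 9  [E is the midpoint of FB]
   → E = (6, 9)
3. A_x = 17/3  [A is the centroid of △DFE]
4. A_y = 8  [A is the centroid of △DFE]
   → A = (17/3, 8)
5. C_x = 31/4  [CE · DA = 25/12 ∩ AC · DF = -5]
6. C_y = 37/4  [CE · DA = 25/12 ∩ AC · DF = -5]
   → C = (31/4, 37/4)

A = (17/3, 8)
C = (31/4, 37/4)
E = (6, 9)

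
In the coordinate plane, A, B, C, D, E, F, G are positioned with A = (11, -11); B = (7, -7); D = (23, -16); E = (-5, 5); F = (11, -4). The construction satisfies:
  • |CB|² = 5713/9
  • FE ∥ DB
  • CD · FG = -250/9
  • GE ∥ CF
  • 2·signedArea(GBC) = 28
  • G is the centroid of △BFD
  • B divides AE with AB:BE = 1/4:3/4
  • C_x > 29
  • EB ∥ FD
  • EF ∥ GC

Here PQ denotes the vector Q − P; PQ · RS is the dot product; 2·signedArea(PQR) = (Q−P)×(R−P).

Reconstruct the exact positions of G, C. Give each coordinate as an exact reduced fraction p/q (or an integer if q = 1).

C = (89/3, -18)
G = (41/3, -9)

1. G_x = 41/3  [G is the centroid of △BFD]
2. G_y = -9  [G is the centroid of △BFD]
   → G = (41/3, -9)
3. C_x = 89/3  [GE ∥ CF ∩ EF ∥ GC]
4. C_y = -18  [GE ∥ CF ∩ EF ∥ GC]
   → C = (89/3, -18)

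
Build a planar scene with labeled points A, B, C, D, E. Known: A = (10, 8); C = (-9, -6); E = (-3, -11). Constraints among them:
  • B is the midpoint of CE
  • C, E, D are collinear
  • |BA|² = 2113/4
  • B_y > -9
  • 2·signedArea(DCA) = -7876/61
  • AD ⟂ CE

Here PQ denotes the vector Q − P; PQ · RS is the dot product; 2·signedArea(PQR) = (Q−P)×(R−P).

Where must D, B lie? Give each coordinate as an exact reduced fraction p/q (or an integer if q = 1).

B = (-6, -17/2)
D = (-285/61, -586/61)

1. D_x = -285/61  [C, E, D are collinear ∩ AD ⟂ CE]
2. D_y = -586/61  [C, E, D are collinear ∩ AD ⟂ CE]
   → D = (-285/61, -586/61)
3. B_x = -6  [B is the midpoint of CE]
4. B_y = -17/2  [B is the midpoint of CE]
   → B = (-6, -17/2)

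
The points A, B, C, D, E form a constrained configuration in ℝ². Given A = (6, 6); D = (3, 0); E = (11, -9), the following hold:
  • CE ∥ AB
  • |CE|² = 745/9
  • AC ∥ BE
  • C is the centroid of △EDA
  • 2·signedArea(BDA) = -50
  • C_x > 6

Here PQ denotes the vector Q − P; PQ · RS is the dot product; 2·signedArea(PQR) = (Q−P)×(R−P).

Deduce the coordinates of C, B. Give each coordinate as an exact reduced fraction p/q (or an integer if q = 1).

B = (31/3, -2)
C = (20/3, -1)

1. C_x = 20/3  [C is the centroid of △EDA]
2. C_y = -1  [C is the centroid of △EDA]
   → C = (20/3, -1)
3. B_x = 31/3  [AC ∥ BE ∩ CE ∥ AB]
4. B_y = -2  [AC ∥ BE ∩ CE ∥ AB]
   → B = (31/3, -2)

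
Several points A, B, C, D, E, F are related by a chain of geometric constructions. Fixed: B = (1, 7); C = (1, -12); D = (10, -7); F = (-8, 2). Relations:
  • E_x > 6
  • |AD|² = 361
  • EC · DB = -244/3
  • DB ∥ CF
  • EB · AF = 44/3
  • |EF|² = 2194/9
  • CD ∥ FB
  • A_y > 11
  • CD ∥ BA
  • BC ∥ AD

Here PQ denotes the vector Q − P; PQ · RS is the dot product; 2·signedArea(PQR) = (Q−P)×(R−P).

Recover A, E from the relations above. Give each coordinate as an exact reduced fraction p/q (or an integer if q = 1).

A = (10, 12)
E = (7, -7/3)

1. A_x = 10  [BC ∥ AD ∩ CD ∥ BA]
2. A_y = 12  [BC ∥ AD ∩ CD ∥ BA]
   → A = (10, 12)
3. E_x = 7  [EB · AF = 44/3 ∩ EC · DB = -244/3]
4. E_y = -7/3  [EB · AF = 44/3 ∩ EC · DB = -244/3]
   → E = (7, -7/3)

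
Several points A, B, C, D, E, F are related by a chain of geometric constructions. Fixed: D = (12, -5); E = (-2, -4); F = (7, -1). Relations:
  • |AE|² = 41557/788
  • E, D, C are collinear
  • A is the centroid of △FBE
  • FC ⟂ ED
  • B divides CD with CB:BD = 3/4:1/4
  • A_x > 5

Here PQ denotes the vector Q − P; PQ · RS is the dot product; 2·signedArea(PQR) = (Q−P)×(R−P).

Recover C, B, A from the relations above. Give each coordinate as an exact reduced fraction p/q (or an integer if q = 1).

1. C_x = 1328/197  [E, D, C are collinear ∩ FC ⟂ ED]
2. C_y = -911/197  [E, D, C are collinear ∩ FC ⟂ ED]
   → C = (1328/197, -911/197)
3. B_x = 2105/197  [B divides CD with CB:BD = 3/4:1/4]
4. B_y = -1933/394  [B divides CD with CB:BD = 3/4:1/4]
   → B = (2105/197, -1933/394)
5. A_x = 1030/197  [A is the centroid of △FBE]
6. A_y = -1301/394  [A is the centroid of △FBE]
   → A = (1030/197, -1301/394)

A = (1030/197, -1301/394)
B = (2105/197, -1933/394)
C = (1328/197, -911/197)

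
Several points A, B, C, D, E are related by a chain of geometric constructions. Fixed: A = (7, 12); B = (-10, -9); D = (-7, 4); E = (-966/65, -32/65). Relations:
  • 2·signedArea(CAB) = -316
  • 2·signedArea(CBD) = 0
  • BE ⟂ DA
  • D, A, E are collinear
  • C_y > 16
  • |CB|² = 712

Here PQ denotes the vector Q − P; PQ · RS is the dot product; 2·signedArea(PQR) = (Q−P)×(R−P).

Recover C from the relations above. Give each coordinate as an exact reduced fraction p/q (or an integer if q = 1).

1. C_x = -4  [2·signedArea(CBD) = 0 ∩ 2·signedArea(CAB) = -316]
2. C_y = 17  [2·signedArea(CBD) = 0 ∩ 2·signedArea(CAB) = -316]
   → C = (-4, 17)

C = (-4, 17)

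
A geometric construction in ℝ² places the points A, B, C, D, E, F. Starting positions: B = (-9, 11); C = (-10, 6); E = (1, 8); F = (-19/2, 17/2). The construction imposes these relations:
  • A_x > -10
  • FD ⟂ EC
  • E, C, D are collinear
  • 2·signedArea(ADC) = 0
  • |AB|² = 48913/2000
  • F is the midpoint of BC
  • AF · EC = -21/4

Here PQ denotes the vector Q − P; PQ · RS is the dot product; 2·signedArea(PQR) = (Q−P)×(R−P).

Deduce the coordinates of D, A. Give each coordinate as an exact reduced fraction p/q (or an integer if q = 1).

A = (-4769/500, 1521/250)
D = (-2269/250, 771/125)

1. D_x = -2269/250  [E, C, D are collinear ∩ FD ⟂ EC]
2. D_y = 771/125  [E, C, D are collinear ∩ FD ⟂ EC]
   → D = (-2269/250, 771/125)
3. A_x = -4769/500  [2·signedArea(ADC) = 0 ∩ AF · EC = -21/4]
4. A_y = 1521/250  [2·signedArea(ADC) = 0 ∩ AF · EC = -21/4]
   → A = (-4769/500, 1521/250)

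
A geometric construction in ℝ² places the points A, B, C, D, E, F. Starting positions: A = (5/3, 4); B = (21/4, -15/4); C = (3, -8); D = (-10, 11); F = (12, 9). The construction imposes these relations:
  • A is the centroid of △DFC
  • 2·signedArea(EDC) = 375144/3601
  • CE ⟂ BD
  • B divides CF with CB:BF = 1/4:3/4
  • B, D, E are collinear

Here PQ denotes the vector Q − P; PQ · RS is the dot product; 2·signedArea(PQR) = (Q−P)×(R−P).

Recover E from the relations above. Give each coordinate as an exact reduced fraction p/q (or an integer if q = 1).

E = (22367/3601, -16852/3601)

1. E_x = 22367/3601  [B, D, E are collinear ∩ CE ⟂ BD]
2. E_y = -16852/3601  [B, D, E are collinear ∩ CE ⟂ BD]
   → E = (22367/3601, -16852/3601)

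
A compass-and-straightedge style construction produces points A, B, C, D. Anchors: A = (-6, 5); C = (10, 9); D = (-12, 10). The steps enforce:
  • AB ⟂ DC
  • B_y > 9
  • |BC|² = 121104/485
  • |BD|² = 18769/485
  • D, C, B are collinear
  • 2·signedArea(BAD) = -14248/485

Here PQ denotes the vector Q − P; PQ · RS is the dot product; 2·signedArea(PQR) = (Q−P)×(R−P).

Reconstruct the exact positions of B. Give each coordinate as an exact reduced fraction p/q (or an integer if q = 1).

1. B_x = -2806/485  [D, C, B are collinear ∩ AB ⟂ DC]
2. B_y = 4713/485  [D, C, B are collinear ∩ AB ⟂ DC]
   → B = (-2806/485, 4713/485)

B = (-2806/485, 4713/485)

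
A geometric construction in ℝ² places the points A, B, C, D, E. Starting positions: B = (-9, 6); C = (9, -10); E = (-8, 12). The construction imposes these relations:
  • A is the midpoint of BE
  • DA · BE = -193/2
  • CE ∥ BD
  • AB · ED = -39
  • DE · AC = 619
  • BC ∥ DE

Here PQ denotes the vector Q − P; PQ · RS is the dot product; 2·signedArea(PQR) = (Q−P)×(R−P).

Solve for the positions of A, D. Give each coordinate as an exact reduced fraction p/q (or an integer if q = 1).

1. A_x = -17/2  [A is the midpoint of BE]
2. A_y = 9  [A is the midpoint of BE]
   → A = (-17/2, 9)
3. D_x = -26  [BC ∥ DE ∩ CE ∥ BD]
4. D_y = 28  [BC ∥ DE ∩ CE ∥ BD]
   → D = (-26, 28)

A = (-17/2, 9)
D = (-26, 28)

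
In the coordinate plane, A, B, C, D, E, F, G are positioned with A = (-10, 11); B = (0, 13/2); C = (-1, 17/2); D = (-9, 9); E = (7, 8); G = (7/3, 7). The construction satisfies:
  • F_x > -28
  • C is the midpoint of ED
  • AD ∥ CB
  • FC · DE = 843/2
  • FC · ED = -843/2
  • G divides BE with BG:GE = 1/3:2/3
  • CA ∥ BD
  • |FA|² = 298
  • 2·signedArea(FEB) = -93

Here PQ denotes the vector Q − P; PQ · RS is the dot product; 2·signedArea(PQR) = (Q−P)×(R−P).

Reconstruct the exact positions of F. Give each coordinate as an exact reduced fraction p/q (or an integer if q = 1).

F = (-27, 14)

1. F_x = -27  [FC · DE = 843/2 ∩ 2·signedArea(FEB) = -93]
2. F_y = 14  [FC · DE = 843/2 ∩ 2·signedArea(FEB) = -93]
   → F = (-27, 14)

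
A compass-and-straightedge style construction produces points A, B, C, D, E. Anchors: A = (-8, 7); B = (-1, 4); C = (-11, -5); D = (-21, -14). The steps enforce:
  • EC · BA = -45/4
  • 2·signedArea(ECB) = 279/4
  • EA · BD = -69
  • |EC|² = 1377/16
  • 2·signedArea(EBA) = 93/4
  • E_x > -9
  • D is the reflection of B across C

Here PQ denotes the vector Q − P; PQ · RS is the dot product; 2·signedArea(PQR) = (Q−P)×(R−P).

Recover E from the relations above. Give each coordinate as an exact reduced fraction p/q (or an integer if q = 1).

E = (-35/4, 4)

1. E_x = -35/4  [2·signedArea(ECB) = 279/4 ∩ EA · BD = -69]
2. E_y = 4  [2·signedArea(ECB) = 279/4 ∩ EA · BD = -69]
   → E = (-35/4, 4)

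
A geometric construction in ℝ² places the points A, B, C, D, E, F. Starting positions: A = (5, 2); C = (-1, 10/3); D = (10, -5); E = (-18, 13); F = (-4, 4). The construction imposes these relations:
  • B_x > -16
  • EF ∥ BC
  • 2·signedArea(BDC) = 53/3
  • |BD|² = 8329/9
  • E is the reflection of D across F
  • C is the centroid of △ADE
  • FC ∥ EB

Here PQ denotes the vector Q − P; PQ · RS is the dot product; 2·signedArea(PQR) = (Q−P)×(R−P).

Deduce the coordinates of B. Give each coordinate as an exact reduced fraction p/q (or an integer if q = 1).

1. B_x = -15  [EF ∥ BC ∩ FC ∥ EB]
2. B_y = 37/3  [EF ∥ BC ∩ FC ∥ EB]
   → B = (-15, 37/3)

B = (-15, 37/3)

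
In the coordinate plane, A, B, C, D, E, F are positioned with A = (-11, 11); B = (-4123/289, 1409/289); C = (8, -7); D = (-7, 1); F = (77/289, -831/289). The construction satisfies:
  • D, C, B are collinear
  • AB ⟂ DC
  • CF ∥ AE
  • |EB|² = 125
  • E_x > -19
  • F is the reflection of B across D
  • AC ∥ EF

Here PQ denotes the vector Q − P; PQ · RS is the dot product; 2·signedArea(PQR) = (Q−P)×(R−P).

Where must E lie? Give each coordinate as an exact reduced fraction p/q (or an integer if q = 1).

1. E_x = -5414/289  [AC ∥ EF ∩ CF ∥ AE]
2. E_y = 4371/289  [AC ∥ EF ∩ CF ∥ AE]
   → E = (-5414/289, 4371/289)

E = (-5414/289, 4371/289)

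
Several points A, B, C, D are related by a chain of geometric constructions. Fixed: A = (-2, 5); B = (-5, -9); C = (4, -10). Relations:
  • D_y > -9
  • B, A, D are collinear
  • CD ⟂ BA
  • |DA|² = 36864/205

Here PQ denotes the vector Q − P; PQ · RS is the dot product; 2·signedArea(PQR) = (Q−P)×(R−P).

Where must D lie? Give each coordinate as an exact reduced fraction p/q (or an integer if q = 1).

1. D_x = -986/205  [B, A, D are collinear ∩ CD ⟂ BA]
2. D_y = -1663/205  [B, A, D are collinear ∩ CD ⟂ BA]
   → D = (-986/205, -1663/205)

D = (-986/205, -1663/205)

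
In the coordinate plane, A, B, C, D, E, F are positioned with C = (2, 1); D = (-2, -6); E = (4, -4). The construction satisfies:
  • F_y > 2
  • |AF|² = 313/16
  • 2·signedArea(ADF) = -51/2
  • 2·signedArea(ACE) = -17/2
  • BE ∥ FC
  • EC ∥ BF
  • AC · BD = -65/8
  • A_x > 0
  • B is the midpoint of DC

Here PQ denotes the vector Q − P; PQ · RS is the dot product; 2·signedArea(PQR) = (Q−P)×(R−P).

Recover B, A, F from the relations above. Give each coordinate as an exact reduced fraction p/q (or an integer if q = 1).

1. B_x = 0  [B is the midpoint of DC]
2. B_y = -5/2  [B is the midpoint of DC]
   → B = (0, -5/2)
3. A_x = 1  [AC · BD = -65/8 ∩ 2·signedArea(ACE) = -17/2]
4. A_y = -3/4  [AC · BD = -65/8 ∩ 2·signedArea(ACE) = -17/2]
   → A = (1, -3/4)
5. F_x = -2  [BE ∥ FC ∩ EC ∥ BF]
6. F_y = 5/2  [BE ∥ FC ∩ EC ∥ BF]
   → F = (-2, 5/2)

A = (1, -3/4)
B = (0, -5/2)
F = (-2, 5/2)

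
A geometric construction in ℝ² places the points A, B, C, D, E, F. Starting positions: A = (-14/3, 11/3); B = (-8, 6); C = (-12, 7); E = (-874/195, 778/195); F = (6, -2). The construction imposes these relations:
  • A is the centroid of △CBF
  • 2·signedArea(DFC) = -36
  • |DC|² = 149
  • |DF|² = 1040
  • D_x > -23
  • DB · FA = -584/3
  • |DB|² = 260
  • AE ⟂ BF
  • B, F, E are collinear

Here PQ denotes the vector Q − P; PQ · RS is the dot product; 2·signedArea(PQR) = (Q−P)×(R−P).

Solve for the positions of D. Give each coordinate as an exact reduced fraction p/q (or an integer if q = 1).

1. D_x = -22  [2·signedArea(DFC) = -36 ∩ DB · FA = -584/3]
2. D_y = 14  [2·signedArea(DFC) = -36 ∩ DB · FA = -584/3]
   → D = (-22, 14)

D = (-22, 14)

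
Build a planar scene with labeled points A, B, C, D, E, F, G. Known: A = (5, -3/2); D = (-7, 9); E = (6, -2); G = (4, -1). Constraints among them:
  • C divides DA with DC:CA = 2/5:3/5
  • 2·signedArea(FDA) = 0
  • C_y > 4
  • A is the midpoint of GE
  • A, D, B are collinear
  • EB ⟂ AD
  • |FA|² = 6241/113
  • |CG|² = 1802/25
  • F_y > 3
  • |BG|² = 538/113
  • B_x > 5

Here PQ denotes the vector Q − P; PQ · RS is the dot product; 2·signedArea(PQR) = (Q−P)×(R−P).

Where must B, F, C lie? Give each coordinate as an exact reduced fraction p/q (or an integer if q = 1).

1. B_x = 657/113  [A, D, B are collinear ∩ EB ⟂ AD]
2. B_y = -250/113  [A, D, B are collinear ∩ EB ⟂ AD]
   → B = (657/113, -250/113)
3. F_x = -67/113  [line 21/2·x + 12·y + -69/2 = 0 ∩ |FA|² = 6241/113]
4. F_y = 767/226  [line 21/2·x + 12·y + -69/2 = 0 ∩ |FA|² = 6241/113]
   → F = (-67/113, 767/226)
5. C_x = -11/5  [C divides DA with DC:CA = 2/5:3/5]
6. C_y = 24/5  [C divides DA with DC:CA = 2/5:3/5]
   → C = (-11/5, 24/5)

B = (657/113, -250/113)
C = (-11/5, 24/5)
F = (-67/113, 767/226)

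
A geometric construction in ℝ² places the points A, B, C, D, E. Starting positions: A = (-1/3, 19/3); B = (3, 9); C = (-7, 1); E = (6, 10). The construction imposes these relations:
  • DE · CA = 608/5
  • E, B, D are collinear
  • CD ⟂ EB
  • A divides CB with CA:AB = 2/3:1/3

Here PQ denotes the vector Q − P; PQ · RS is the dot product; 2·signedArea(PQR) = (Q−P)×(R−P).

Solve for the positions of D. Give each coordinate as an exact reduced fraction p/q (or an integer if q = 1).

1. D_x = -42/5  [E, B, D are collinear ∩ CD ⟂ EB]
2. D_y = 26/5  [E, B, D are collinear ∩ CD ⟂ EB]
   → D = (-42/5, 26/5)

D = (-42/5, 26/5)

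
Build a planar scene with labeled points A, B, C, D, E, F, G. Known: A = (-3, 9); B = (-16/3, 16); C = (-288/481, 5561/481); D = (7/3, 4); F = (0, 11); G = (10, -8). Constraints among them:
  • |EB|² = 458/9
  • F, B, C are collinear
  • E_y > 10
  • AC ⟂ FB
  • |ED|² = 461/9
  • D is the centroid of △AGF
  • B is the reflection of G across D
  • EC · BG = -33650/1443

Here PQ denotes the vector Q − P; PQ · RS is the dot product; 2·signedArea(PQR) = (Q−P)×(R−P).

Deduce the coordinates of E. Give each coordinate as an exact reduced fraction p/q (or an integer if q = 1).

E = (-1, 31/3)

1. E_x = -1  [line -46/3·x + 24·y + -790/3 = 0 ∩ |EB|² = 458/9]
2. E_y = 31/3  [line -46/3·x + 24·y + -790/3 = 0 ∩ |EB|² = 458/9]
   → E = (-1, 31/3)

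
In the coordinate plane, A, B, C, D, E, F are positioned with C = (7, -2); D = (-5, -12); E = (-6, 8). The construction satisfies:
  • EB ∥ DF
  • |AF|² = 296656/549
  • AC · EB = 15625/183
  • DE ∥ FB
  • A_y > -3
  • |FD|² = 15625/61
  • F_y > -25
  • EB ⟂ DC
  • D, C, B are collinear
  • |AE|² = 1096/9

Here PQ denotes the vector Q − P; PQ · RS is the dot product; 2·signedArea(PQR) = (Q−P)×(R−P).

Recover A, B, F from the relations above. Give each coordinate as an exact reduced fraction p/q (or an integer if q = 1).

1. B_x = 259/61  [D, C, B are collinear ∩ EB ⟂ DC]
2. B_y = -262/61  [D, C, B are collinear ∩ EB ⟂ DC]
   → B = (259/61, -262/61)
3. F_x = 320/61  [DE ∥ FB ∩ EB ∥ DF]
4. F_y = -1482/61  [DE ∥ FB ∩ EB ∥ DF]
   → F = (320/61, -1482/61)
5. A_x = -4/3  [line -625/61·x + 750/61·y + 2000/183 = 0 ∩ |AF|² = 296656/549]
6. A_y = -2  [line -625/61·x + 750/61·y + 2000/183 = 0 ∩ |AF|² = 296656/549]
   → A = (-4/3, -2)

A = (-4/3, -2)
B = (259/61, -262/61)
F = (320/61, -1482/61)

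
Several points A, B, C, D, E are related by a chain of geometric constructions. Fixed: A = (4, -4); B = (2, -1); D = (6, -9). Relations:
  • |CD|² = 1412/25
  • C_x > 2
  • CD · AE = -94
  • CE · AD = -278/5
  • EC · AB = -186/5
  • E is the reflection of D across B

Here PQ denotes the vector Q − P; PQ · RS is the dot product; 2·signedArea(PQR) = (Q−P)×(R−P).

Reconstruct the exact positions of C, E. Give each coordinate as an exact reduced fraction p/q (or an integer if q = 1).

C = (14/5, -11/5)
E = (-2, 7)

1. E_x = -2  [E is the reflection of D across B]
2. E_y = 7  [E is the reflection of D across B]
   → E = (-2, 7)
3. C_x = 14/5  [CD · AE = -94 ∩ CE · AD = -278/5]
4. C_y = -11/5  [CD · AE = -94 ∩ CE · AD = -278/5]
   → C = (14/5, -11/5)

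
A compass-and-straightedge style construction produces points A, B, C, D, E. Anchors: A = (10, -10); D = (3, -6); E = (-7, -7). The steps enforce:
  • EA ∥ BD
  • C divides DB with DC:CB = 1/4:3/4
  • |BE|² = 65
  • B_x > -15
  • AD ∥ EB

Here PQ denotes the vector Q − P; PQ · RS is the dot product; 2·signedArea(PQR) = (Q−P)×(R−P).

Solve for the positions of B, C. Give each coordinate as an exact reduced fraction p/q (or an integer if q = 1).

1. B_x = -14  [EA ∥ BD ∩ AD ∥ EB]
2. B_y = -3  [EA ∥ BD ∩ AD ∥ EB]
   → B = (-14, -3)
3. C_x = -5/4  [C divides DB with DC:CB = 1/4:3/4]
4. C_y = -21/4  [C divides DB with DC:CB = 1/4:3/4]
   → C = (-5/4, -21/4)

B = (-14, -3)
C = (-5/4, -21/4)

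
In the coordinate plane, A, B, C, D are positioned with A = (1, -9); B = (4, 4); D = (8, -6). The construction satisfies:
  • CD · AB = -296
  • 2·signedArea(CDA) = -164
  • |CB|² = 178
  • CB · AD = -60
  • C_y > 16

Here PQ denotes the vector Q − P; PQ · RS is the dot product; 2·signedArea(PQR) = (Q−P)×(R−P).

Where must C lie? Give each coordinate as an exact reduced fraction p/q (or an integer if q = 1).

1. C_x = 7  [CB · AD = -60 ∩ 2·signedArea(CDA) = -164]
2. C_y = 17  [CB · AD = -60 ∩ 2·signedArea(CDA) = -164]
   → C = (7, 17)

C = (7, 17)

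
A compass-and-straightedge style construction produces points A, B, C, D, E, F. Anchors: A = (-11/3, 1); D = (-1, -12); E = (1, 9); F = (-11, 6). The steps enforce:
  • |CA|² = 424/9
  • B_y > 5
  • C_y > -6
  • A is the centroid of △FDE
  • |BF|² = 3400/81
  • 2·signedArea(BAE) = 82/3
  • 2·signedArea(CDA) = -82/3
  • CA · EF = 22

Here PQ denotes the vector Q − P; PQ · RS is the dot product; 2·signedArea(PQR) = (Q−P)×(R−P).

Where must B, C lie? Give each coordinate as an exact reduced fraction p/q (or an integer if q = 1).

1. B_x = -41/9  [line -8·x + 14/3·y + -184/3 = 0 ∩ |BF|² = 3400/81]
2. B_y = 16/3  [line -8·x + 14/3·y + -184/3 = 0 ∩ |BF|² = 3400/81]
   → B = (-41/9, 16/3)
3. C_x = -1/3  [CA · EF = 22 ∩ 2·signedArea(CDA) = -82/3]
4. C_y = -5  [CA · EF = 22 ∩ 2·signedArea(CDA) = -82/3]
   → C = (-1/3, -5)

B = (-41/9, 16/3)
C = (-1/3, -5)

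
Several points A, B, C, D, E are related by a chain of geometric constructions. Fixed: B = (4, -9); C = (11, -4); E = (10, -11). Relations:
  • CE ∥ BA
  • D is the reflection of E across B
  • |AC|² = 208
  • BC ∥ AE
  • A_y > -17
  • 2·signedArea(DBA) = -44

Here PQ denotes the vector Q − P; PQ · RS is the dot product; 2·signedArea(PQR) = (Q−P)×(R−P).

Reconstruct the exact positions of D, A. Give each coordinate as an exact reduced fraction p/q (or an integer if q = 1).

A = (3, -16)
D = (-2, -7)

1. D_x = -2  [D is the reflection of E across B]
2. D_y = -7  [D is the reflection of E across B]
   → D = (-2, -7)
3. A_x = 3  [BC ∥ AE ∩ CE ∥ BA]
4. A_y = -16  [BC ∥ AE ∩ CE ∥ BA]
   → A = (3, -16)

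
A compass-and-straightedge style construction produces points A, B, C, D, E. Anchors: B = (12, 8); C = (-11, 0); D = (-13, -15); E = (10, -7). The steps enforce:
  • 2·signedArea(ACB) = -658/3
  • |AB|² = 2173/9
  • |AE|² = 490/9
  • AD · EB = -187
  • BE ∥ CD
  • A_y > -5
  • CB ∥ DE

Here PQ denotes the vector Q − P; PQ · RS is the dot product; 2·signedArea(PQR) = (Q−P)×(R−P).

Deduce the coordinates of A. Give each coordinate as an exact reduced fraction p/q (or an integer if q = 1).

1. A_x = 3  [2·signedArea(ACB) = -658/3 ∩ AD · EB = -187]
2. A_y = -14/3  [2·signedArea(ACB) = -658/3 ∩ AD · EB = -187]
   → A = (3, -14/3)

A = (3, -14/3)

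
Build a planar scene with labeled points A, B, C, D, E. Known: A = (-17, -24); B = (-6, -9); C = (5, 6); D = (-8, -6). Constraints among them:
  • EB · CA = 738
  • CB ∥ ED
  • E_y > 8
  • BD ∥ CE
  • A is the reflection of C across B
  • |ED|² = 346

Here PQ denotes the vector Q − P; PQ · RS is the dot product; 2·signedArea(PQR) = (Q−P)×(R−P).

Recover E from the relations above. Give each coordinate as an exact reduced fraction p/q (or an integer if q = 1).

E = (3, 9)

1. E_x = 3  [CB ∥ ED ∩ BD ∥ CE]
2. E_y = 9  [CB ∥ ED ∩ BD ∥ CE]
   → E = (3, 9)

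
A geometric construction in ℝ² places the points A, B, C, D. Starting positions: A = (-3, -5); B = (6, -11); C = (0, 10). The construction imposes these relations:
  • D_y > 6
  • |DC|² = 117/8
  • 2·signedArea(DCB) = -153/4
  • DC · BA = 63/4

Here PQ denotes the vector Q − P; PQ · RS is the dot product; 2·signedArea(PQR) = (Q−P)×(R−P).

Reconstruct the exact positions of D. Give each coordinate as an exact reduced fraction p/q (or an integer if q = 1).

1. D_x = -3/4  [2·signedArea(DCB) = -153/4 ∩ DC · BA = 63/4]
2. D_y = 25/4  [2·signedArea(DCB) = -153/4 ∩ DC · BA = 63/4]
   → D = (-3/4, 25/4)

D = (-3/4, 25/4)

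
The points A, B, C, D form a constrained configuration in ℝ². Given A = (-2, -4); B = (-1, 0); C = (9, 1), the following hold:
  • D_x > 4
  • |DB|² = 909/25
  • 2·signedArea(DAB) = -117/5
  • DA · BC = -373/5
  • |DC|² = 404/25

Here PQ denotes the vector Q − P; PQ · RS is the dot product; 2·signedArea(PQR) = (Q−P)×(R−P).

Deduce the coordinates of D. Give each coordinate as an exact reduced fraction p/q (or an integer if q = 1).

1. D_x = 5  [2·signedArea(DAB) = -117/5 ∩ DA · BC = -373/5]
2. D_y = 3/5  [2·signedArea(DAB) = -117/5 ∩ DA · BC = -373/5]
   → D = (5, 3/5)

D = (5, 3/5)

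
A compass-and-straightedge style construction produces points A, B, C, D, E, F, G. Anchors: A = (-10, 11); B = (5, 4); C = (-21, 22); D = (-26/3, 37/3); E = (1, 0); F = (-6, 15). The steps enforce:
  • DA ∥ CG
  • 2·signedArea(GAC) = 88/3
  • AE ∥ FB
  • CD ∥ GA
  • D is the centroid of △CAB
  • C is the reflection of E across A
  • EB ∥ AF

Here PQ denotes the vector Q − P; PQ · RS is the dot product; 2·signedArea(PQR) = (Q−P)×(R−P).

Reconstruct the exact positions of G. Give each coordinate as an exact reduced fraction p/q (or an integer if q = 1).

G = (-67/3, 62/3)

1. G_x = -67/3  [CD ∥ GA ∩ DA ∥ CG]
2. G_y = 62/3  [CD ∥ GA ∩ DA ∥ CG]
   → G = (-67/3, 62/3)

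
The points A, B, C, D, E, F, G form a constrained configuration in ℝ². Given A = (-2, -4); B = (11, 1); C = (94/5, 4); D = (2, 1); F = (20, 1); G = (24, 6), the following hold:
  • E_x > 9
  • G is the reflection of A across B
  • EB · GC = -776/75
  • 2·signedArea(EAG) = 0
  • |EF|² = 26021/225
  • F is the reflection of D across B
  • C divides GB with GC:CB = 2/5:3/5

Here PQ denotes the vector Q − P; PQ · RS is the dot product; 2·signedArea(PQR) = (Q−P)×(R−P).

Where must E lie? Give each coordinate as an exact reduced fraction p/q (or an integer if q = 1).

1. E_x = 139/15  [2·signedArea(EAG) = 0 ∩ EB · GC = -776/75]
2. E_y = 1/3  [2·signedArea(EAG) = 0 ∩ EB · GC = -776/75]
   → E = (139/15, 1/3)

E = (139/15, 1/3)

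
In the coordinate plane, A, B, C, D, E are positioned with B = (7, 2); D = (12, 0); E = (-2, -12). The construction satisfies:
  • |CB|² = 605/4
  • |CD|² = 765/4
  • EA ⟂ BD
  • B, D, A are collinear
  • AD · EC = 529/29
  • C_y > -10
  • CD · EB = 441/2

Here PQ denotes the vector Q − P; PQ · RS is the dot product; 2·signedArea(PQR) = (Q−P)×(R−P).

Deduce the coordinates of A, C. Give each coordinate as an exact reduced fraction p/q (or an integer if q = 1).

A = (118/29, 92/29)
C = (3/2, -9)

1. A_x = 118/29  [B, D, A are collinear ∩ EA ⟂ BD]
2. A_y = 92/29  [B, D, A are collinear ∩ EA ⟂ BD]
   → A = (118/29, 92/29)
3. C_x = 3/2  [CD · EB = 441/2 ∩ AD · EC = 529/29]
4. C_y = -9  [CD · EB = 441/2 ∩ AD · EC = 529/29]
   → C = (3/2, -9)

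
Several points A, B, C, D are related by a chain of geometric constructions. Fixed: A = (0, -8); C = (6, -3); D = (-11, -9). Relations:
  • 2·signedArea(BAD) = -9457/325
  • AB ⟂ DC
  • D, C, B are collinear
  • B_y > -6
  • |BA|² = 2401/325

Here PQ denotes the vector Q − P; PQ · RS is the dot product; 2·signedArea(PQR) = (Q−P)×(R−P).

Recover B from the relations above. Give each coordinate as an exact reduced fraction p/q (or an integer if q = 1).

B = (-294/325, -1767/325)

1. B_x = -294/325  [D, C, B are collinear ∩ AB ⟂ DC]
2. B_y = -1767/325  [D, C, B are collinear ∩ AB ⟂ DC]
   → B = (-294/325, -1767/325)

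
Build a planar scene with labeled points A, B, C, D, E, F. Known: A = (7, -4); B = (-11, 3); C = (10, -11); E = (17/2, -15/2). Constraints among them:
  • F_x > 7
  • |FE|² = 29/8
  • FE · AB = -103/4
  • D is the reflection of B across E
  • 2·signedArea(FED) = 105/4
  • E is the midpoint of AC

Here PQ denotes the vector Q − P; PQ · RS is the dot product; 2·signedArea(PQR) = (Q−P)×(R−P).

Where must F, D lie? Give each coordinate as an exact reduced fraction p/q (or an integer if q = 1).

1. F_x = 31/4  [line 18·x + -7·y + -719/4 = 0 ∩ |FE|² = 29/8]
2. F_y = -23/4  [line 18·x + -7·y + -719/4 = 0 ∩ |FE|² = 29/8]
   → F = (31/4, -23/4)
3. D_x = 28  [2·signedArea(FED) = 105/4 ∩ D is the reflection of B across E]
4. D_y = -18  [2·signedArea(FED) = 105/4 ∩ D is the reflection of B across E]
   → D = (28, -18)

D = (28, -18)
F = (31/4, -23/4)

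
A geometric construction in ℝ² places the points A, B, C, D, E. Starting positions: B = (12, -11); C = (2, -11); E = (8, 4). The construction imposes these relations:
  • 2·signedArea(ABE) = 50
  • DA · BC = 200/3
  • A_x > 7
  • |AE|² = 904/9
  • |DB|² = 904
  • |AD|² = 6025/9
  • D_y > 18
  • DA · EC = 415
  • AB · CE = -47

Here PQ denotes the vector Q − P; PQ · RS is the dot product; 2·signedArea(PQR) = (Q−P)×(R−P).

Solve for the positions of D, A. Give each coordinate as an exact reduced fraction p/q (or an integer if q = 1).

1. A_x = 22/3  [2·signedArea(ABE) = 50 ∩ AB · CE = -47]
2. A_y = -6  [2·signedArea(ABE) = 50 ∩ AB · CE = -47]
   → A = (22/3, -6)
3. D_x = 14  [DA · BC = 200/3 ∩ DA · EC = 415]
4. D_y = 19  [DA · BC = 200/3 ∩ DA · EC = 415]
   → D = (14, 19)

A = (22/3, -6)
D = (14, 19)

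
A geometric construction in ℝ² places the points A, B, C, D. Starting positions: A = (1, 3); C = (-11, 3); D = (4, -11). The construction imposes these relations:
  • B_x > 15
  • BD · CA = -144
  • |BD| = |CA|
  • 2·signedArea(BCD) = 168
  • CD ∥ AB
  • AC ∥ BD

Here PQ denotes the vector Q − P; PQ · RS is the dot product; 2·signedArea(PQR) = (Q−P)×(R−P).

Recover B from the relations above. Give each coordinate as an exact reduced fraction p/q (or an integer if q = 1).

1. B_x = 16  [AC ∥ BD ∩ CD ∥ AB]
2. B_y = -11  [AC ∥ BD ∩ CD ∥ AB]
   → B = (16, -11)

B = (16, -11)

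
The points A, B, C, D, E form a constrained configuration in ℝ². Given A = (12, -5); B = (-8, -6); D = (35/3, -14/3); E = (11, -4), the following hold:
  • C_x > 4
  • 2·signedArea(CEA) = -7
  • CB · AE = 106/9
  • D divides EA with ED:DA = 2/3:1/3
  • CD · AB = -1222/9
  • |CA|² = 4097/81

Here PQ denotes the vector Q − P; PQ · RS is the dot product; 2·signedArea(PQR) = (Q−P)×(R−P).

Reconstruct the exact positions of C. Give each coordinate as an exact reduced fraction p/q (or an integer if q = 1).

C = (44/9, -44/9)

1. C_x = 44/9  [CB · AE = 106/9 ∩ CD · AB = -1222/9]
2. C_y = -44/9  [CB · AE = 106/9 ∩ CD · AB = -1222/9]
   → C = (44/9, -44/9)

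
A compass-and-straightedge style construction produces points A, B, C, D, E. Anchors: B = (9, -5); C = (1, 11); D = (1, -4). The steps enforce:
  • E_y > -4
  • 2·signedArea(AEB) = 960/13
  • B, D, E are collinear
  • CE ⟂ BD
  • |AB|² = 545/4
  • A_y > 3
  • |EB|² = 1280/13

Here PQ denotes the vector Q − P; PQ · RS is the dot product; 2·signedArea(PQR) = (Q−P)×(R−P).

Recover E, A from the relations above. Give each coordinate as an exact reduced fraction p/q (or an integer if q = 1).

1. E_x = -11/13  [B, D, E are collinear ∩ CE ⟂ BD]
2. E_y = -49/13  [B, D, E are collinear ∩ CE ⟂ BD]
   → E = (-11/13, -49/13)
3. A_x = 1  [line 16/13·x + 128/13·y + -464/13 = 0 ∩ |AB|² = 545/4]
4. A_y = 7/2  [line 16/13·x + 128/13·y + -464/13 = 0 ∩ |AB|² = 545/4]
   → A = (1, 7/2)

A = (1, 7/2)
E = (-11/13, -49/13)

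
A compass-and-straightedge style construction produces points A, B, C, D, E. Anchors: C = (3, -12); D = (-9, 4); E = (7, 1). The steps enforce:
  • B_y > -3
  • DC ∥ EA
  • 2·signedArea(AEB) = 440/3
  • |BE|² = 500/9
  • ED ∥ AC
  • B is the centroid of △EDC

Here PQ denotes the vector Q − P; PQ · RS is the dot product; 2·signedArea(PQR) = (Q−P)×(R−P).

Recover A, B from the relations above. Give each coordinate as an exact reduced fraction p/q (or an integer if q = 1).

A = (19, -15)
B = (1/3, -7/3)

1. A_x = 19  [ED ∥ AC ∩ DC ∥ EA]
2. A_y = -15  [ED ∥ AC ∩ DC ∥ EA]
   → A = (19, -15)
3. B_x = 1/3  [B is the centroid of △EDC]
4. B_y = -7/3  [B is the centroid of △EDC]
   → B = (1/3, -7/3)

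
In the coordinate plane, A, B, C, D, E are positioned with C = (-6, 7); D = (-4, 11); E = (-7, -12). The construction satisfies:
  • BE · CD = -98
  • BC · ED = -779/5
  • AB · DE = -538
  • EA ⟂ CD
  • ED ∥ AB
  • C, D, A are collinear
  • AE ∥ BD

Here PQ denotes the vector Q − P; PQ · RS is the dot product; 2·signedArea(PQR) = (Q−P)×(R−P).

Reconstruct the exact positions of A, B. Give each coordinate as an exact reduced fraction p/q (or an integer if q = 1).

A = (-69/5, -43/5)
B = (-54/5, 72/5)

1. A_x = -69/5  [C, D, A are collinear ∩ EA ⟂ CD]
2. A_y = -43/5  [C, D, A are collinear ∩ EA ⟂ CD]
   → A = (-69/5, -43/5)
3. B_x = -54/5  [AE ∥ BD ∩ ED ∥ AB]
4. B_y = 72/5  [AE ∥ BD ∩ ED ∥ AB]
   → B = (-54/5, 72/5)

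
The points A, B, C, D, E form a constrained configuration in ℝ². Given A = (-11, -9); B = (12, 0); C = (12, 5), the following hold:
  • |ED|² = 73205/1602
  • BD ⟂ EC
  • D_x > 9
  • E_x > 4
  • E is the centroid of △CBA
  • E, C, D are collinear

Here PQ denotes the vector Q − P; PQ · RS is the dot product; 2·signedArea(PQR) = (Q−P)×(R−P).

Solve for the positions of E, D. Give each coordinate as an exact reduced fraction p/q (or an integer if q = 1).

1. E_x = 13/3  [E is the centroid of △CBA]
2. E_y = -4/3  [E is the centroid of △CBA]
   → E = (13/3, -4/3)
3. D_x = 1699/178  [E, C, D are collinear ∩ BD ⟂ EC]
4. D_y = 529/178  [E, C, D are collinear ∩ BD ⟂ EC]
   → D = (1699/178, 529/178)

D = (1699/178, 529/178)
E = (13/3, -4/3)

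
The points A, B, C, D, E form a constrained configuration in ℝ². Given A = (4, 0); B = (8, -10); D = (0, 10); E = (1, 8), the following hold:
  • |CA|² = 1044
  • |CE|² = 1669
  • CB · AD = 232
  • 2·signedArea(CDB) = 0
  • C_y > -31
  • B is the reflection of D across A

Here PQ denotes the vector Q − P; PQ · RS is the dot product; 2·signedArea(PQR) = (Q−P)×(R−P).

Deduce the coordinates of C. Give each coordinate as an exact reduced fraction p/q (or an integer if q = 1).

C = (16, -30)

1. C_x = 16  [2·signedArea(CDB) = 0 ∩ CB · AD = 232]
2. C_y = -30  [2·signedArea(CDB) = 0 ∩ CB · AD = 232]
   → C = (16, -30)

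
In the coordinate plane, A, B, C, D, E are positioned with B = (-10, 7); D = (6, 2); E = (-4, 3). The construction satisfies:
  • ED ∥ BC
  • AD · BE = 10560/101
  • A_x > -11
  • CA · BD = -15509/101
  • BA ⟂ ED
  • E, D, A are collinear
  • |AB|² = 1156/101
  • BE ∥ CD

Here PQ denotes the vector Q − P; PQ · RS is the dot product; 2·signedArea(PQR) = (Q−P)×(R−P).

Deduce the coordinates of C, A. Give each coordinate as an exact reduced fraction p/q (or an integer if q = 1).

1. C_x = 0  [BE ∥ CD ∩ ED ∥ BC]
2. C_y = 6  [BE ∥ CD ∩ ED ∥ BC]
   → C = (0, 6)
3. A_x = -1044/101  [E, D, A are collinear ∩ BA ⟂ ED]
4. A_y = 367/101  [E, D, A are collinear ∩ BA ⟂ ED]
   → A = (-1044/101, 367/101)

A = (-1044/101, 367/101)
C = (0, 6)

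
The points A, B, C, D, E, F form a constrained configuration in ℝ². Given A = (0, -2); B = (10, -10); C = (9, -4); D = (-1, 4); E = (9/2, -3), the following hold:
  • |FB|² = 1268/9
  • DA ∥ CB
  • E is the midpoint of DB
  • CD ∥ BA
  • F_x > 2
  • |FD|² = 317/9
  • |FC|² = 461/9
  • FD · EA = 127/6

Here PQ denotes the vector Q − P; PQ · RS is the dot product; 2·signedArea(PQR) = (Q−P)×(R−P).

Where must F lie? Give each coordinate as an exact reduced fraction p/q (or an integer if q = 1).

1. F_x = 8/3  [line 9/2·x + -1·y + -38/3 = 0 ∩ |FB|² = 1268/9]
2. F_y = -2/3  [line 9/2·x + -1·y + -38/3 = 0 ∩ |FB|² = 1268/9]
   → F = (8/3, -2/3)

F = (8/3, -2/3)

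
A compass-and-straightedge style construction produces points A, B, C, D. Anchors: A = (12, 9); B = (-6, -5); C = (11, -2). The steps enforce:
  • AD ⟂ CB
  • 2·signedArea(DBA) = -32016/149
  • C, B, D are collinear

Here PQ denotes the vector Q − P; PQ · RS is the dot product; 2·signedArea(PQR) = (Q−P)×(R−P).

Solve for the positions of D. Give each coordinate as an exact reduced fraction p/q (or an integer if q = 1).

D = (2064/149, -223/149)

1. D_x = 2064/149  [C, B, D are collinear ∩ AD ⟂ CB]
2. D_y = -223/149  [C, B, D are collinear ∩ AD ⟂ CB]
   → D = (2064/149, -223/149)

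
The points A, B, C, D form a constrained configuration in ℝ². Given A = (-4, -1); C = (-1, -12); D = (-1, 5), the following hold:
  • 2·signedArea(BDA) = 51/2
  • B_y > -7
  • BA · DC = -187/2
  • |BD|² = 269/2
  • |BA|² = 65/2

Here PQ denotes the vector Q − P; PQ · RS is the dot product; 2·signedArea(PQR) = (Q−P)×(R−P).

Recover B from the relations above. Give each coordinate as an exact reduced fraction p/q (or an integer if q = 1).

B = (-5/2, -13/2)

1. B_x = -5/2  [2·signedArea(BDA) = 51/2 ∩ BA · DC = -187/2]
2. B_y = -13/2  [2·signedArea(BDA) = 51/2 ∩ BA · DC = -187/2]
   → B = (-5/2, -13/2)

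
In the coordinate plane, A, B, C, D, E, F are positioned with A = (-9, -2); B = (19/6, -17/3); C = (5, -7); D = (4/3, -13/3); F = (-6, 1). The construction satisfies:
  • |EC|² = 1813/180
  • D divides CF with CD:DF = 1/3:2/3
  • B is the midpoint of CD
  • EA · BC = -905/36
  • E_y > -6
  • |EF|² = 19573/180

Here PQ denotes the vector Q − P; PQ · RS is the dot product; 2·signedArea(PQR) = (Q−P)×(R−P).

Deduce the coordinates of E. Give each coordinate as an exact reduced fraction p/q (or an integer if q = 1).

E = (73/30, -77/15)

1. E_x = 73/30  [line -11/6·x + 4/3·y + 407/36 = 0 ∩ |EF|² = 19573/180]
2. E_y = -77/15  [line -11/6·x + 4/3·y + 407/36 = 0 ∩ |EF|² = 19573/180]
   → E = (73/30, -77/15)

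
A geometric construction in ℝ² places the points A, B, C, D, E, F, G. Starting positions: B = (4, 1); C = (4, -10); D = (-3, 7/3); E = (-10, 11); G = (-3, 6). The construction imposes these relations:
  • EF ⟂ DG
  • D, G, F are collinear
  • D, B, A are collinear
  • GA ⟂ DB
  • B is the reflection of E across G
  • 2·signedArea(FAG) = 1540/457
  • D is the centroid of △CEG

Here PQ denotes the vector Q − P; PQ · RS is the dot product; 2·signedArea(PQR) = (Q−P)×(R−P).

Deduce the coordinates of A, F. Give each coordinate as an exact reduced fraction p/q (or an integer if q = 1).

A = (-1679/457, 1125/457)
F = (-3, 11)

1. A_x = -1679/457  [D, B, A are collinear ∩ GA ⟂ DB]
2. A_y = 1125/457  [D, B, A are collinear ∩ GA ⟂ DB]
   → A = (-1679/457, 1125/457)
3. F_x = -3  [D, G, F are collinear ∩ EF ⟂ DG]
4. F_y = 11  [D, G, F are collinear ∩ EF ⟂ DG]
   → F = (-3, 11)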